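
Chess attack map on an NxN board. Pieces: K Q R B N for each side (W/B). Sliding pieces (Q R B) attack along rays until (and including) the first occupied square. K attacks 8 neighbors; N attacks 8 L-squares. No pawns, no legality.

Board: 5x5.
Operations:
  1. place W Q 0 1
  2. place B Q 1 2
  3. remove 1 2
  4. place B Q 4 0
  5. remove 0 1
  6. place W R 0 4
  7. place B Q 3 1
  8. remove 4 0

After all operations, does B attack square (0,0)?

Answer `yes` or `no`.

Op 1: place WQ@(0,1)
Op 2: place BQ@(1,2)
Op 3: remove (1,2)
Op 4: place BQ@(4,0)
Op 5: remove (0,1)
Op 6: place WR@(0,4)
Op 7: place BQ@(3,1)
Op 8: remove (4,0)
Per-piece attacks for B:
  BQ@(3,1): attacks (3,2) (3,3) (3,4) (3,0) (4,1) (2,1) (1,1) (0,1) (4,2) (4,0) (2,2) (1,3) (0,4) (2,0) [ray(-1,1) blocked at (0,4)]
B attacks (0,0): no

Answer: no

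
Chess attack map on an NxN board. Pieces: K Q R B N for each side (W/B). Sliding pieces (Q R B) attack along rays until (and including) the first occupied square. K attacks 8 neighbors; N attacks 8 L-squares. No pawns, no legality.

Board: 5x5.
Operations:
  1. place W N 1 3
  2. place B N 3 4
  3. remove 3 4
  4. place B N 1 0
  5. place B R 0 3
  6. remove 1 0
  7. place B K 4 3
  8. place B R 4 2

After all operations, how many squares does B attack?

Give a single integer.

Op 1: place WN@(1,3)
Op 2: place BN@(3,4)
Op 3: remove (3,4)
Op 4: place BN@(1,0)
Op 5: place BR@(0,3)
Op 6: remove (1,0)
Op 7: place BK@(4,3)
Op 8: place BR@(4,2)
Per-piece attacks for B:
  BR@(0,3): attacks (0,4) (0,2) (0,1) (0,0) (1,3) [ray(1,0) blocked at (1,3)]
  BR@(4,2): attacks (4,3) (4,1) (4,0) (3,2) (2,2) (1,2) (0,2) [ray(0,1) blocked at (4,3)]
  BK@(4,3): attacks (4,4) (4,2) (3,3) (3,4) (3,2)
Union (15 distinct): (0,0) (0,1) (0,2) (0,4) (1,2) (1,3) (2,2) (3,2) (3,3) (3,4) (4,0) (4,1) (4,2) (4,3) (4,4)

Answer: 15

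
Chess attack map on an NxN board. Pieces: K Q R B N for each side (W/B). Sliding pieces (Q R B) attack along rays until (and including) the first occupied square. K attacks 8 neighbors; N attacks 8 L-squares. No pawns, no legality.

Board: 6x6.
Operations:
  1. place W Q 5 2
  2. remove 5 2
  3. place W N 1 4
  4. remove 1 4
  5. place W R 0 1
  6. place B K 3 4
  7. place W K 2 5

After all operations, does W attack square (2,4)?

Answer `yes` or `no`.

Op 1: place WQ@(5,2)
Op 2: remove (5,2)
Op 3: place WN@(1,4)
Op 4: remove (1,4)
Op 5: place WR@(0,1)
Op 6: place BK@(3,4)
Op 7: place WK@(2,5)
Per-piece attacks for W:
  WR@(0,1): attacks (0,2) (0,3) (0,4) (0,5) (0,0) (1,1) (2,1) (3,1) (4,1) (5,1)
  WK@(2,5): attacks (2,4) (3,5) (1,5) (3,4) (1,4)
W attacks (2,4): yes

Answer: yes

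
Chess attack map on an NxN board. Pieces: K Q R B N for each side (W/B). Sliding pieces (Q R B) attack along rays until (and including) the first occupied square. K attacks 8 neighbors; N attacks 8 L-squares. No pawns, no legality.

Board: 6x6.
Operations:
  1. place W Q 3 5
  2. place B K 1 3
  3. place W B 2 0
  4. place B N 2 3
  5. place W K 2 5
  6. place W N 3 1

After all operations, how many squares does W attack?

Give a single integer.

Answer: 22

Derivation:
Op 1: place WQ@(3,5)
Op 2: place BK@(1,3)
Op 3: place WB@(2,0)
Op 4: place BN@(2,3)
Op 5: place WK@(2,5)
Op 6: place WN@(3,1)
Per-piece attacks for W:
  WB@(2,0): attacks (3,1) (1,1) (0,2) [ray(1,1) blocked at (3,1)]
  WK@(2,5): attacks (2,4) (3,5) (1,5) (3,4) (1,4)
  WN@(3,1): attacks (4,3) (5,2) (2,3) (1,2) (5,0) (1,0)
  WQ@(3,5): attacks (3,4) (3,3) (3,2) (3,1) (4,5) (5,5) (2,5) (4,4) (5,3) (2,4) (1,3) [ray(0,-1) blocked at (3,1); ray(-1,0) blocked at (2,5); ray(-1,-1) blocked at (1,3)]
Union (22 distinct): (0,2) (1,0) (1,1) (1,2) (1,3) (1,4) (1,5) (2,3) (2,4) (2,5) (3,1) (3,2) (3,3) (3,4) (3,5) (4,3) (4,4) (4,5) (5,0) (5,2) (5,3) (5,5)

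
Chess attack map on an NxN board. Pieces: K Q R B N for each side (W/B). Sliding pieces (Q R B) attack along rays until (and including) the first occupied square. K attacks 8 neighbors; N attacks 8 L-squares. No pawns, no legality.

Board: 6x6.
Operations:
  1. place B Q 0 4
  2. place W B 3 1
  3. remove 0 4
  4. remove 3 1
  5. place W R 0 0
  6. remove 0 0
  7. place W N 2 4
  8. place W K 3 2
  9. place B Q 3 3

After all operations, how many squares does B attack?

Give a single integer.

Answer: 16

Derivation:
Op 1: place BQ@(0,4)
Op 2: place WB@(3,1)
Op 3: remove (0,4)
Op 4: remove (3,1)
Op 5: place WR@(0,0)
Op 6: remove (0,0)
Op 7: place WN@(2,4)
Op 8: place WK@(3,2)
Op 9: place BQ@(3,3)
Per-piece attacks for B:
  BQ@(3,3): attacks (3,4) (3,5) (3,2) (4,3) (5,3) (2,3) (1,3) (0,3) (4,4) (5,5) (4,2) (5,1) (2,4) (2,2) (1,1) (0,0) [ray(0,-1) blocked at (3,2); ray(-1,1) blocked at (2,4)]
Union (16 distinct): (0,0) (0,3) (1,1) (1,3) (2,2) (2,3) (2,4) (3,2) (3,4) (3,5) (4,2) (4,3) (4,4) (5,1) (5,3) (5,5)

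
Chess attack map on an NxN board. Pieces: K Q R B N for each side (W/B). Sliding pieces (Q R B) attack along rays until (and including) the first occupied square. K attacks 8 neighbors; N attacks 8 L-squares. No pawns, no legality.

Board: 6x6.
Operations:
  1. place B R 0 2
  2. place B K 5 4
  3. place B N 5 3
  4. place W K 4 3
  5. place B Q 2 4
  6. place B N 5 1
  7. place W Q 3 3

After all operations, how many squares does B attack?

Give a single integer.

Answer: 29

Derivation:
Op 1: place BR@(0,2)
Op 2: place BK@(5,4)
Op 3: place BN@(5,3)
Op 4: place WK@(4,3)
Op 5: place BQ@(2,4)
Op 6: place BN@(5,1)
Op 7: place WQ@(3,3)
Per-piece attacks for B:
  BR@(0,2): attacks (0,3) (0,4) (0,5) (0,1) (0,0) (1,2) (2,2) (3,2) (4,2) (5,2)
  BQ@(2,4): attacks (2,5) (2,3) (2,2) (2,1) (2,0) (3,4) (4,4) (5,4) (1,4) (0,4) (3,5) (3,3) (1,5) (1,3) (0,2) [ray(1,0) blocked at (5,4); ray(1,-1) blocked at (3,3); ray(-1,-1) blocked at (0,2)]
  BN@(5,1): attacks (4,3) (3,2) (3,0)
  BN@(5,3): attacks (4,5) (3,4) (4,1) (3,2)
  BK@(5,4): attacks (5,5) (5,3) (4,4) (4,5) (4,3)
Union (29 distinct): (0,0) (0,1) (0,2) (0,3) (0,4) (0,5) (1,2) (1,3) (1,4) (1,5) (2,0) (2,1) (2,2) (2,3) (2,5) (3,0) (3,2) (3,3) (3,4) (3,5) (4,1) (4,2) (4,3) (4,4) (4,5) (5,2) (5,3) (5,4) (5,5)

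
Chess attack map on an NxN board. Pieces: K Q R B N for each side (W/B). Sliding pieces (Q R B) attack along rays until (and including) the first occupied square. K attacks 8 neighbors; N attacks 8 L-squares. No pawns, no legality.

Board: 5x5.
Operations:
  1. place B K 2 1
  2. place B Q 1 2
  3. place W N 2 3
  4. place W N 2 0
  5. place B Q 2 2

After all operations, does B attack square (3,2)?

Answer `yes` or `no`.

Answer: yes

Derivation:
Op 1: place BK@(2,1)
Op 2: place BQ@(1,2)
Op 3: place WN@(2,3)
Op 4: place WN@(2,0)
Op 5: place BQ@(2,2)
Per-piece attacks for B:
  BQ@(1,2): attacks (1,3) (1,4) (1,1) (1,0) (2,2) (0,2) (2,3) (2,1) (0,3) (0,1) [ray(1,0) blocked at (2,2); ray(1,1) blocked at (2,3); ray(1,-1) blocked at (2,1)]
  BK@(2,1): attacks (2,2) (2,0) (3,1) (1,1) (3,2) (3,0) (1,2) (1,0)
  BQ@(2,2): attacks (2,3) (2,1) (3,2) (4,2) (1,2) (3,3) (4,4) (3,1) (4,0) (1,3) (0,4) (1,1) (0,0) [ray(0,1) blocked at (2,3); ray(0,-1) blocked at (2,1); ray(-1,0) blocked at (1,2)]
B attacks (3,2): yes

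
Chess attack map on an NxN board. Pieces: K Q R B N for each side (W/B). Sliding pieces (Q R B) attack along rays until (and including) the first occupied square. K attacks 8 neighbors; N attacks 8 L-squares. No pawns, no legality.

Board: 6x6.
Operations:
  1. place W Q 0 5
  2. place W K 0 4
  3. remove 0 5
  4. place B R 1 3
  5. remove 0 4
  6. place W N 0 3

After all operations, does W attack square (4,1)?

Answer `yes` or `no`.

Op 1: place WQ@(0,5)
Op 2: place WK@(0,4)
Op 3: remove (0,5)
Op 4: place BR@(1,3)
Op 5: remove (0,4)
Op 6: place WN@(0,3)
Per-piece attacks for W:
  WN@(0,3): attacks (1,5) (2,4) (1,1) (2,2)
W attacks (4,1): no

Answer: no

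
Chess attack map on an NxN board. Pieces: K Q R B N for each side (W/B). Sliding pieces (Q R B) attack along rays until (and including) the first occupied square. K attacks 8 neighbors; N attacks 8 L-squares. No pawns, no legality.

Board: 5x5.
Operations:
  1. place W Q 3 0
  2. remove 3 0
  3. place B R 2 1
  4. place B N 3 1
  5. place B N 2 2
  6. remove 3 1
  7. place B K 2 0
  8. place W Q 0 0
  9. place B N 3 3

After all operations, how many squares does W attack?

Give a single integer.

Op 1: place WQ@(3,0)
Op 2: remove (3,0)
Op 3: place BR@(2,1)
Op 4: place BN@(3,1)
Op 5: place BN@(2,2)
Op 6: remove (3,1)
Op 7: place BK@(2,0)
Op 8: place WQ@(0,0)
Op 9: place BN@(3,3)
Per-piece attacks for W:
  WQ@(0,0): attacks (0,1) (0,2) (0,3) (0,4) (1,0) (2,0) (1,1) (2,2) [ray(1,0) blocked at (2,0); ray(1,1) blocked at (2,2)]
Union (8 distinct): (0,1) (0,2) (0,3) (0,4) (1,0) (1,1) (2,0) (2,2)

Answer: 8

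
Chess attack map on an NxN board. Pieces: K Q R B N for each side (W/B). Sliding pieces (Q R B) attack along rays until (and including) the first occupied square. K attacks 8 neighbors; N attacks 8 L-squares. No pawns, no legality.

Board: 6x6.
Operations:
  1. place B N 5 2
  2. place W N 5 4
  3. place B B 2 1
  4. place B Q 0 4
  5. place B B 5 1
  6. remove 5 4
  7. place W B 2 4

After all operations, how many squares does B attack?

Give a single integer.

Op 1: place BN@(5,2)
Op 2: place WN@(5,4)
Op 3: place BB@(2,1)
Op 4: place BQ@(0,4)
Op 5: place BB@(5,1)
Op 6: remove (5,4)
Op 7: place WB@(2,4)
Per-piece attacks for B:
  BQ@(0,4): attacks (0,5) (0,3) (0,2) (0,1) (0,0) (1,4) (2,4) (1,5) (1,3) (2,2) (3,1) (4,0) [ray(1,0) blocked at (2,4)]
  BB@(2,1): attacks (3,2) (4,3) (5,4) (3,0) (1,2) (0,3) (1,0)
  BB@(5,1): attacks (4,2) (3,3) (2,4) (4,0) [ray(-1,1) blocked at (2,4)]
  BN@(5,2): attacks (4,4) (3,3) (4,0) (3,1)
Union (21 distinct): (0,0) (0,1) (0,2) (0,3) (0,5) (1,0) (1,2) (1,3) (1,4) (1,5) (2,2) (2,4) (3,0) (3,1) (3,2) (3,3) (4,0) (4,2) (4,3) (4,4) (5,4)

Answer: 21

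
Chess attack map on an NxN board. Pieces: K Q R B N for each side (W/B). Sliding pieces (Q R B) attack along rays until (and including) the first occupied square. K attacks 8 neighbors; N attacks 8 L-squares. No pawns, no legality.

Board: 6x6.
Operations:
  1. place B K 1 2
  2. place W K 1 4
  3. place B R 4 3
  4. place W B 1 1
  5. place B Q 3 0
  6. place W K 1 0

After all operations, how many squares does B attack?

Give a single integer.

Answer: 24

Derivation:
Op 1: place BK@(1,2)
Op 2: place WK@(1,4)
Op 3: place BR@(4,3)
Op 4: place WB@(1,1)
Op 5: place BQ@(3,0)
Op 6: place WK@(1,0)
Per-piece attacks for B:
  BK@(1,2): attacks (1,3) (1,1) (2,2) (0,2) (2,3) (2,1) (0,3) (0,1)
  BQ@(3,0): attacks (3,1) (3,2) (3,3) (3,4) (3,5) (4,0) (5,0) (2,0) (1,0) (4,1) (5,2) (2,1) (1,2) [ray(-1,0) blocked at (1,0); ray(-1,1) blocked at (1,2)]
  BR@(4,3): attacks (4,4) (4,5) (4,2) (4,1) (4,0) (5,3) (3,3) (2,3) (1,3) (0,3)
Union (24 distinct): (0,1) (0,2) (0,3) (1,0) (1,1) (1,2) (1,3) (2,0) (2,1) (2,2) (2,3) (3,1) (3,2) (3,3) (3,4) (3,5) (4,0) (4,1) (4,2) (4,4) (4,5) (5,0) (5,2) (5,3)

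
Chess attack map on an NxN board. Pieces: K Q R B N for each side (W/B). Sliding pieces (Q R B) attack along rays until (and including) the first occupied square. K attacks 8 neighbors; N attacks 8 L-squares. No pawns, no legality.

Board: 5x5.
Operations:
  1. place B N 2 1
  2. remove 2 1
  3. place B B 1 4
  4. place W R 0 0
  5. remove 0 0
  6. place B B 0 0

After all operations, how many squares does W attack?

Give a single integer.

Answer: 0

Derivation:
Op 1: place BN@(2,1)
Op 2: remove (2,1)
Op 3: place BB@(1,4)
Op 4: place WR@(0,0)
Op 5: remove (0,0)
Op 6: place BB@(0,0)
Per-piece attacks for W:
Union (0 distinct): (none)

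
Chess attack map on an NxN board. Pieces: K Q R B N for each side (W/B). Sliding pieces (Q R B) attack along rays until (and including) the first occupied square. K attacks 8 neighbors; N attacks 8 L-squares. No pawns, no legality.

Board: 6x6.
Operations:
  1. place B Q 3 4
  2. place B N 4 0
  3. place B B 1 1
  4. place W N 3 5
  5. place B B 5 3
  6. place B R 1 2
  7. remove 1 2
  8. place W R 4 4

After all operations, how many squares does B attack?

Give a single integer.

Answer: 22

Derivation:
Op 1: place BQ@(3,4)
Op 2: place BN@(4,0)
Op 3: place BB@(1,1)
Op 4: place WN@(3,5)
Op 5: place BB@(5,3)
Op 6: place BR@(1,2)
Op 7: remove (1,2)
Op 8: place WR@(4,4)
Per-piece attacks for B:
  BB@(1,1): attacks (2,2) (3,3) (4,4) (2,0) (0,2) (0,0) [ray(1,1) blocked at (4,4)]
  BQ@(3,4): attacks (3,5) (3,3) (3,2) (3,1) (3,0) (4,4) (2,4) (1,4) (0,4) (4,5) (4,3) (5,2) (2,5) (2,3) (1,2) (0,1) [ray(0,1) blocked at (3,5); ray(1,0) blocked at (4,4)]
  BN@(4,0): attacks (5,2) (3,2) (2,1)
  BB@(5,3): attacks (4,4) (4,2) (3,1) (2,0) [ray(-1,1) blocked at (4,4)]
Union (22 distinct): (0,0) (0,1) (0,2) (0,4) (1,2) (1,4) (2,0) (2,1) (2,2) (2,3) (2,4) (2,5) (3,0) (3,1) (3,2) (3,3) (3,5) (4,2) (4,3) (4,4) (4,5) (5,2)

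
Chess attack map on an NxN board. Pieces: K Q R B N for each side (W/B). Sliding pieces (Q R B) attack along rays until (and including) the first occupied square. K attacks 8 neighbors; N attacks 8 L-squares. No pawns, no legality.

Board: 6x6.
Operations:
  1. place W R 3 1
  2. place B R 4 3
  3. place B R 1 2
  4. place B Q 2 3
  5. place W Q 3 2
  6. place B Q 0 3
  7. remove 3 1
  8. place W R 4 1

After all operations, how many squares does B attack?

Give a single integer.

Op 1: place WR@(3,1)
Op 2: place BR@(4,3)
Op 3: place BR@(1,2)
Op 4: place BQ@(2,3)
Op 5: place WQ@(3,2)
Op 6: place BQ@(0,3)
Op 7: remove (3,1)
Op 8: place WR@(4,1)
Per-piece attacks for B:
  BQ@(0,3): attacks (0,4) (0,5) (0,2) (0,1) (0,0) (1,3) (2,3) (1,4) (2,5) (1,2) [ray(1,0) blocked at (2,3); ray(1,-1) blocked at (1,2)]
  BR@(1,2): attacks (1,3) (1,4) (1,5) (1,1) (1,0) (2,2) (3,2) (0,2) [ray(1,0) blocked at (3,2)]
  BQ@(2,3): attacks (2,4) (2,5) (2,2) (2,1) (2,0) (3,3) (4,3) (1,3) (0,3) (3,4) (4,5) (3,2) (1,4) (0,5) (1,2) [ray(1,0) blocked at (4,3); ray(-1,0) blocked at (0,3); ray(1,-1) blocked at (3,2); ray(-1,-1) blocked at (1,2)]
  BR@(4,3): attacks (4,4) (4,5) (4,2) (4,1) (5,3) (3,3) (2,3) [ray(0,-1) blocked at (4,1); ray(-1,0) blocked at (2,3)]
Union (27 distinct): (0,0) (0,1) (0,2) (0,3) (0,4) (0,5) (1,0) (1,1) (1,2) (1,3) (1,4) (1,5) (2,0) (2,1) (2,2) (2,3) (2,4) (2,5) (3,2) (3,3) (3,4) (4,1) (4,2) (4,3) (4,4) (4,5) (5,3)

Answer: 27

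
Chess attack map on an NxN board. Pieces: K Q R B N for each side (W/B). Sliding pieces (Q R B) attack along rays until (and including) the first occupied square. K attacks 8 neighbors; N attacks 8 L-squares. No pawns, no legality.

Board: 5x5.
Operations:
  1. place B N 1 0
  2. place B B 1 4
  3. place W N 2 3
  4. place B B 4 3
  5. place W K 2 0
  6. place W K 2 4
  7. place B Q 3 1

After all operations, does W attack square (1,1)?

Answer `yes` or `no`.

Op 1: place BN@(1,0)
Op 2: place BB@(1,4)
Op 3: place WN@(2,3)
Op 4: place BB@(4,3)
Op 5: place WK@(2,0)
Op 6: place WK@(2,4)
Op 7: place BQ@(3,1)
Per-piece attacks for W:
  WK@(2,0): attacks (2,1) (3,0) (1,0) (3,1) (1,1)
  WN@(2,3): attacks (4,4) (0,4) (3,1) (4,2) (1,1) (0,2)
  WK@(2,4): attacks (2,3) (3,4) (1,4) (3,3) (1,3)
W attacks (1,1): yes

Answer: yes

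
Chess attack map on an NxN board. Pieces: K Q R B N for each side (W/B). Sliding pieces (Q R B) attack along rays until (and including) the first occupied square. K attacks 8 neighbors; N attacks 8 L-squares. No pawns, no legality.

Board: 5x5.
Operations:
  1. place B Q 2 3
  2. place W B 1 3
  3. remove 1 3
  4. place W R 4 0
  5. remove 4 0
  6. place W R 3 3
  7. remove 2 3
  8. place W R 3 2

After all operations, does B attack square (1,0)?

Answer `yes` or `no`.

Answer: no

Derivation:
Op 1: place BQ@(2,3)
Op 2: place WB@(1,3)
Op 3: remove (1,3)
Op 4: place WR@(4,0)
Op 5: remove (4,0)
Op 6: place WR@(3,3)
Op 7: remove (2,3)
Op 8: place WR@(3,2)
Per-piece attacks for B:
B attacks (1,0): no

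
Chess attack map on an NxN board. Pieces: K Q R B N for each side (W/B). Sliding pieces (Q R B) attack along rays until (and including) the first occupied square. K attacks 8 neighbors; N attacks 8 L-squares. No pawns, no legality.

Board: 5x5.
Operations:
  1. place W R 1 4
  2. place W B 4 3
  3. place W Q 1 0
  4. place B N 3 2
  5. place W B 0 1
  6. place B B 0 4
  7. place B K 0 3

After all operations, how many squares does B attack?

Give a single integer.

Answer: 12

Derivation:
Op 1: place WR@(1,4)
Op 2: place WB@(4,3)
Op 3: place WQ@(1,0)
Op 4: place BN@(3,2)
Op 5: place WB@(0,1)
Op 6: place BB@(0,4)
Op 7: place BK@(0,3)
Per-piece attacks for B:
  BK@(0,3): attacks (0,4) (0,2) (1,3) (1,4) (1,2)
  BB@(0,4): attacks (1,3) (2,2) (3,1) (4,0)
  BN@(3,2): attacks (4,4) (2,4) (1,3) (4,0) (2,0) (1,1)
Union (12 distinct): (0,2) (0,4) (1,1) (1,2) (1,3) (1,4) (2,0) (2,2) (2,4) (3,1) (4,0) (4,4)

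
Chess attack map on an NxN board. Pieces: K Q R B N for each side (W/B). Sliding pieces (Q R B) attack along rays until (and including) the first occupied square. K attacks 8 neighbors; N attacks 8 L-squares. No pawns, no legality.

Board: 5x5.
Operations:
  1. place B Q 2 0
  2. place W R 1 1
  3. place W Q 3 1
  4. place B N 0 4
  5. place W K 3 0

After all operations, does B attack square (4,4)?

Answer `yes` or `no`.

Op 1: place BQ@(2,0)
Op 2: place WR@(1,1)
Op 3: place WQ@(3,1)
Op 4: place BN@(0,4)
Op 5: place WK@(3,0)
Per-piece attacks for B:
  BN@(0,4): attacks (1,2) (2,3)
  BQ@(2,0): attacks (2,1) (2,2) (2,3) (2,4) (3,0) (1,0) (0,0) (3,1) (1,1) [ray(1,0) blocked at (3,0); ray(1,1) blocked at (3,1); ray(-1,1) blocked at (1,1)]
B attacks (4,4): no

Answer: no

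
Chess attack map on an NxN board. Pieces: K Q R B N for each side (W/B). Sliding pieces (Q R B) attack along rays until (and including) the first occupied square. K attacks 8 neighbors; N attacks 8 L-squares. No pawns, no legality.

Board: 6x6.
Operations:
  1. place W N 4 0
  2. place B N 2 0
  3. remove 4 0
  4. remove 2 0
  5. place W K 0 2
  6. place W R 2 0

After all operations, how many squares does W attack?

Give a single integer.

Op 1: place WN@(4,0)
Op 2: place BN@(2,0)
Op 3: remove (4,0)
Op 4: remove (2,0)
Op 5: place WK@(0,2)
Op 6: place WR@(2,0)
Per-piece attacks for W:
  WK@(0,2): attacks (0,3) (0,1) (1,2) (1,3) (1,1)
  WR@(2,0): attacks (2,1) (2,2) (2,3) (2,4) (2,5) (3,0) (4,0) (5,0) (1,0) (0,0)
Union (15 distinct): (0,0) (0,1) (0,3) (1,0) (1,1) (1,2) (1,3) (2,1) (2,2) (2,3) (2,4) (2,5) (3,0) (4,0) (5,0)

Answer: 15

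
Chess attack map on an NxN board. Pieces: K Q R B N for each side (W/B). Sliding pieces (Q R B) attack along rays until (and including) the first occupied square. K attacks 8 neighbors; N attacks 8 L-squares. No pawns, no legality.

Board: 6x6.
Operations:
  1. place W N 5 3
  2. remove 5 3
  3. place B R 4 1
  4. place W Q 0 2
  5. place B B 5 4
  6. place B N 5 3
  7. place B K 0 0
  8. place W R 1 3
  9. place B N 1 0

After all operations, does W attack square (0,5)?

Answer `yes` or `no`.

Op 1: place WN@(5,3)
Op 2: remove (5,3)
Op 3: place BR@(4,1)
Op 4: place WQ@(0,2)
Op 5: place BB@(5,4)
Op 6: place BN@(5,3)
Op 7: place BK@(0,0)
Op 8: place WR@(1,3)
Op 9: place BN@(1,0)
Per-piece attacks for W:
  WQ@(0,2): attacks (0,3) (0,4) (0,5) (0,1) (0,0) (1,2) (2,2) (3,2) (4,2) (5,2) (1,3) (1,1) (2,0) [ray(0,-1) blocked at (0,0); ray(1,1) blocked at (1,3)]
  WR@(1,3): attacks (1,4) (1,5) (1,2) (1,1) (1,0) (2,3) (3,3) (4,3) (5,3) (0,3) [ray(0,-1) blocked at (1,0); ray(1,0) blocked at (5,3)]
W attacks (0,5): yes

Answer: yes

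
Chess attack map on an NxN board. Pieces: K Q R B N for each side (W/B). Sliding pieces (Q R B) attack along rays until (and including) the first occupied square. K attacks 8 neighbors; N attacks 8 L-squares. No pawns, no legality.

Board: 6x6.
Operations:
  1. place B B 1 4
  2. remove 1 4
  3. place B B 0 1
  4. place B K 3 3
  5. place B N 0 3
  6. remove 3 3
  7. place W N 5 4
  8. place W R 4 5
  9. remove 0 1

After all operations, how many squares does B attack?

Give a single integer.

Answer: 4

Derivation:
Op 1: place BB@(1,4)
Op 2: remove (1,4)
Op 3: place BB@(0,1)
Op 4: place BK@(3,3)
Op 5: place BN@(0,3)
Op 6: remove (3,3)
Op 7: place WN@(5,4)
Op 8: place WR@(4,5)
Op 9: remove (0,1)
Per-piece attacks for B:
  BN@(0,3): attacks (1,5) (2,4) (1,1) (2,2)
Union (4 distinct): (1,1) (1,5) (2,2) (2,4)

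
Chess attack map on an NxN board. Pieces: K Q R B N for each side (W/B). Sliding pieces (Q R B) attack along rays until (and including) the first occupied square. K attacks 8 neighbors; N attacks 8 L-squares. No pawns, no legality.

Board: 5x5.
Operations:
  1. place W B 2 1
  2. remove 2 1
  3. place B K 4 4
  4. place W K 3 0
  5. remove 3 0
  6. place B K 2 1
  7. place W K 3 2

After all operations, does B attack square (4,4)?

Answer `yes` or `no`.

Op 1: place WB@(2,1)
Op 2: remove (2,1)
Op 3: place BK@(4,4)
Op 4: place WK@(3,0)
Op 5: remove (3,0)
Op 6: place BK@(2,1)
Op 7: place WK@(3,2)
Per-piece attacks for B:
  BK@(2,1): attacks (2,2) (2,0) (3,1) (1,1) (3,2) (3,0) (1,2) (1,0)
  BK@(4,4): attacks (4,3) (3,4) (3,3)
B attacks (4,4): no

Answer: no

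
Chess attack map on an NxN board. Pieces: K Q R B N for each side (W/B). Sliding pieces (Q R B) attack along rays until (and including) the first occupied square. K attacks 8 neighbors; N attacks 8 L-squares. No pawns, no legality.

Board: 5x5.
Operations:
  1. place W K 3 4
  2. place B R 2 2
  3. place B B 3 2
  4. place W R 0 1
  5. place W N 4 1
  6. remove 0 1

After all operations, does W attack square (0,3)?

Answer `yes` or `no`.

Answer: no

Derivation:
Op 1: place WK@(3,4)
Op 2: place BR@(2,2)
Op 3: place BB@(3,2)
Op 4: place WR@(0,1)
Op 5: place WN@(4,1)
Op 6: remove (0,1)
Per-piece attacks for W:
  WK@(3,4): attacks (3,3) (4,4) (2,4) (4,3) (2,3)
  WN@(4,1): attacks (3,3) (2,2) (2,0)
W attacks (0,3): no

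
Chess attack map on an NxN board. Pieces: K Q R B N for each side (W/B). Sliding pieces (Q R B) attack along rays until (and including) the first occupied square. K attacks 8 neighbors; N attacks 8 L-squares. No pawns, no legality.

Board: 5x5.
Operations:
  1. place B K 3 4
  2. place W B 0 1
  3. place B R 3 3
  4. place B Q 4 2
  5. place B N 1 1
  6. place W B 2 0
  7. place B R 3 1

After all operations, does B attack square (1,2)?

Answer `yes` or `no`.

Op 1: place BK@(3,4)
Op 2: place WB@(0,1)
Op 3: place BR@(3,3)
Op 4: place BQ@(4,2)
Op 5: place BN@(1,1)
Op 6: place WB@(2,0)
Op 7: place BR@(3,1)
Per-piece attacks for B:
  BN@(1,1): attacks (2,3) (3,2) (0,3) (3,0)
  BR@(3,1): attacks (3,2) (3,3) (3,0) (4,1) (2,1) (1,1) [ray(0,1) blocked at (3,3); ray(-1,0) blocked at (1,1)]
  BR@(3,3): attacks (3,4) (3,2) (3,1) (4,3) (2,3) (1,3) (0,3) [ray(0,1) blocked at (3,4); ray(0,-1) blocked at (3,1)]
  BK@(3,4): attacks (3,3) (4,4) (2,4) (4,3) (2,3)
  BQ@(4,2): attacks (4,3) (4,4) (4,1) (4,0) (3,2) (2,2) (1,2) (0,2) (3,3) (3,1) [ray(-1,1) blocked at (3,3); ray(-1,-1) blocked at (3,1)]
B attacks (1,2): yes

Answer: yes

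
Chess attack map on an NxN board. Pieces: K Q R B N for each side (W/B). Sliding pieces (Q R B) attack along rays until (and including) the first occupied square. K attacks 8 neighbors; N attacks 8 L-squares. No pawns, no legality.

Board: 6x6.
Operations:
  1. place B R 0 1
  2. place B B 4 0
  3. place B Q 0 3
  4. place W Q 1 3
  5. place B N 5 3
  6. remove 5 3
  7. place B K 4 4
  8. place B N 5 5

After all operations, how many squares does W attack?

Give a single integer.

Op 1: place BR@(0,1)
Op 2: place BB@(4,0)
Op 3: place BQ@(0,3)
Op 4: place WQ@(1,3)
Op 5: place BN@(5,3)
Op 6: remove (5,3)
Op 7: place BK@(4,4)
Op 8: place BN@(5,5)
Per-piece attacks for W:
  WQ@(1,3): attacks (1,4) (1,5) (1,2) (1,1) (1,0) (2,3) (3,3) (4,3) (5,3) (0,3) (2,4) (3,5) (2,2) (3,1) (4,0) (0,4) (0,2) [ray(-1,0) blocked at (0,3); ray(1,-1) blocked at (4,0)]
Union (17 distinct): (0,2) (0,3) (0,4) (1,0) (1,1) (1,2) (1,4) (1,5) (2,2) (2,3) (2,4) (3,1) (3,3) (3,5) (4,0) (4,3) (5,3)

Answer: 17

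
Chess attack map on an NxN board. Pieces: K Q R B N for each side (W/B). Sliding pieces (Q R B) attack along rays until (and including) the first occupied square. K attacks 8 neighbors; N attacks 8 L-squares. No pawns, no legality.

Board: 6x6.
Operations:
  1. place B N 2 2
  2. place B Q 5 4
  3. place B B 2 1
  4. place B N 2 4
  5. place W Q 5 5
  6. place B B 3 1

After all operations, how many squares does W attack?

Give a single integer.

Op 1: place BN@(2,2)
Op 2: place BQ@(5,4)
Op 3: place BB@(2,1)
Op 4: place BN@(2,4)
Op 5: place WQ@(5,5)
Op 6: place BB@(3,1)
Per-piece attacks for W:
  WQ@(5,5): attacks (5,4) (4,5) (3,5) (2,5) (1,5) (0,5) (4,4) (3,3) (2,2) [ray(0,-1) blocked at (5,4); ray(-1,-1) blocked at (2,2)]
Union (9 distinct): (0,5) (1,5) (2,2) (2,5) (3,3) (3,5) (4,4) (4,5) (5,4)

Answer: 9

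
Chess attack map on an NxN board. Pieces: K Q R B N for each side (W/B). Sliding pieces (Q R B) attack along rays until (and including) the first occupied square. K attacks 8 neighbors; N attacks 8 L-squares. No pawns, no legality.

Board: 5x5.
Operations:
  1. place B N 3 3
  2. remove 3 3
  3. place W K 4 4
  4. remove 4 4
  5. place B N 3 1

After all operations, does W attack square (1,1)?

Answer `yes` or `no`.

Op 1: place BN@(3,3)
Op 2: remove (3,3)
Op 3: place WK@(4,4)
Op 4: remove (4,4)
Op 5: place BN@(3,1)
Per-piece attacks for W:
W attacks (1,1): no

Answer: no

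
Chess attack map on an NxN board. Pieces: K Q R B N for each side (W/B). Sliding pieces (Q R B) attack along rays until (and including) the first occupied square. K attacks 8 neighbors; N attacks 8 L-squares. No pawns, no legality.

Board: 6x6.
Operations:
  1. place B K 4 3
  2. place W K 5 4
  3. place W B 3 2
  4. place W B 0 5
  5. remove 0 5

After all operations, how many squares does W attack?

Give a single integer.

Op 1: place BK@(4,3)
Op 2: place WK@(5,4)
Op 3: place WB@(3,2)
Op 4: place WB@(0,5)
Op 5: remove (0,5)
Per-piece attacks for W:
  WB@(3,2): attacks (4,3) (4,1) (5,0) (2,3) (1,4) (0,5) (2,1) (1,0) [ray(1,1) blocked at (4,3)]
  WK@(5,4): attacks (5,5) (5,3) (4,4) (4,5) (4,3)
Union (12 distinct): (0,5) (1,0) (1,4) (2,1) (2,3) (4,1) (4,3) (4,4) (4,5) (5,0) (5,3) (5,5)

Answer: 12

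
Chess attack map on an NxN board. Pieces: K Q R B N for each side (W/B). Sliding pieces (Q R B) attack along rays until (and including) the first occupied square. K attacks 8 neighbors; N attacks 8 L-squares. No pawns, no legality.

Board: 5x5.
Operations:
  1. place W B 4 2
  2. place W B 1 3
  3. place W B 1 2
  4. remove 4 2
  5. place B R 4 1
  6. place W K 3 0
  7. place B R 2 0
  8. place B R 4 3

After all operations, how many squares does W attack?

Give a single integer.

Op 1: place WB@(4,2)
Op 2: place WB@(1,3)
Op 3: place WB@(1,2)
Op 4: remove (4,2)
Op 5: place BR@(4,1)
Op 6: place WK@(3,0)
Op 7: place BR@(2,0)
Op 8: place BR@(4,3)
Per-piece attacks for W:
  WB@(1,2): attacks (2,3) (3,4) (2,1) (3,0) (0,3) (0,1) [ray(1,-1) blocked at (3,0)]
  WB@(1,3): attacks (2,4) (2,2) (3,1) (4,0) (0,4) (0,2)
  WK@(3,0): attacks (3,1) (4,0) (2,0) (4,1) (2,1)
Union (14 distinct): (0,1) (0,2) (0,3) (0,4) (2,0) (2,1) (2,2) (2,3) (2,4) (3,0) (3,1) (3,4) (4,0) (4,1)

Answer: 14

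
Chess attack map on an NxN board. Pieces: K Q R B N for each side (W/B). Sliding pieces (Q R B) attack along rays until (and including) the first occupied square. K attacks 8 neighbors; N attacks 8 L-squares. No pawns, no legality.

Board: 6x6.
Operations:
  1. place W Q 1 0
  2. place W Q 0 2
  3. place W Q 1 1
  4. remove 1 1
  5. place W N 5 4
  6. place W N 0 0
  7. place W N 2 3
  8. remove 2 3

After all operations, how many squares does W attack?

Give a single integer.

Answer: 24

Derivation:
Op 1: place WQ@(1,0)
Op 2: place WQ@(0,2)
Op 3: place WQ@(1,1)
Op 4: remove (1,1)
Op 5: place WN@(5,4)
Op 6: place WN@(0,0)
Op 7: place WN@(2,3)
Op 8: remove (2,3)
Per-piece attacks for W:
  WN@(0,0): attacks (1,2) (2,1)
  WQ@(0,2): attacks (0,3) (0,4) (0,5) (0,1) (0,0) (1,2) (2,2) (3,2) (4,2) (5,2) (1,3) (2,4) (3,5) (1,1) (2,0) [ray(0,-1) blocked at (0,0)]
  WQ@(1,0): attacks (1,1) (1,2) (1,3) (1,4) (1,5) (2,0) (3,0) (4,0) (5,0) (0,0) (2,1) (3,2) (4,3) (5,4) (0,1) [ray(-1,0) blocked at (0,0); ray(1,1) blocked at (5,4)]
  WN@(5,4): attacks (3,5) (4,2) (3,3)
Union (24 distinct): (0,0) (0,1) (0,3) (0,4) (0,5) (1,1) (1,2) (1,3) (1,4) (1,5) (2,0) (2,1) (2,2) (2,4) (3,0) (3,2) (3,3) (3,5) (4,0) (4,2) (4,3) (5,0) (5,2) (5,4)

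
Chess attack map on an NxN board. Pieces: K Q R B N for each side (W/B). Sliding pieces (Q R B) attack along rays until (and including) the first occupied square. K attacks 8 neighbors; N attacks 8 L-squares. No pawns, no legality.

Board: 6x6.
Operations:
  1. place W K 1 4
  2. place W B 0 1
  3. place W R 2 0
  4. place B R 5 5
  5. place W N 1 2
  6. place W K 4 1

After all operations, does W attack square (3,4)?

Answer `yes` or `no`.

Answer: no

Derivation:
Op 1: place WK@(1,4)
Op 2: place WB@(0,1)
Op 3: place WR@(2,0)
Op 4: place BR@(5,5)
Op 5: place WN@(1,2)
Op 6: place WK@(4,1)
Per-piece attacks for W:
  WB@(0,1): attacks (1,2) (1,0) [ray(1,1) blocked at (1,2)]
  WN@(1,2): attacks (2,4) (3,3) (0,4) (2,0) (3,1) (0,0)
  WK@(1,4): attacks (1,5) (1,3) (2,4) (0,4) (2,5) (2,3) (0,5) (0,3)
  WR@(2,0): attacks (2,1) (2,2) (2,3) (2,4) (2,5) (3,0) (4,0) (5,0) (1,0) (0,0)
  WK@(4,1): attacks (4,2) (4,0) (5,1) (3,1) (5,2) (5,0) (3,2) (3,0)
W attacks (3,4): no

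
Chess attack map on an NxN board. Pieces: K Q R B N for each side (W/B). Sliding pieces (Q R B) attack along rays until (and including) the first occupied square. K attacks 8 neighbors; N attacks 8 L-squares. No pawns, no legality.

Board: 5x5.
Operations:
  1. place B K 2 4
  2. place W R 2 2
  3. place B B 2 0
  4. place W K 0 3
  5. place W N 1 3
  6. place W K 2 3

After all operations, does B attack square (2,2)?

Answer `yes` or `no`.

Answer: no

Derivation:
Op 1: place BK@(2,4)
Op 2: place WR@(2,2)
Op 3: place BB@(2,0)
Op 4: place WK@(0,3)
Op 5: place WN@(1,3)
Op 6: place WK@(2,3)
Per-piece attacks for B:
  BB@(2,0): attacks (3,1) (4,2) (1,1) (0,2)
  BK@(2,4): attacks (2,3) (3,4) (1,4) (3,3) (1,3)
B attacks (2,2): no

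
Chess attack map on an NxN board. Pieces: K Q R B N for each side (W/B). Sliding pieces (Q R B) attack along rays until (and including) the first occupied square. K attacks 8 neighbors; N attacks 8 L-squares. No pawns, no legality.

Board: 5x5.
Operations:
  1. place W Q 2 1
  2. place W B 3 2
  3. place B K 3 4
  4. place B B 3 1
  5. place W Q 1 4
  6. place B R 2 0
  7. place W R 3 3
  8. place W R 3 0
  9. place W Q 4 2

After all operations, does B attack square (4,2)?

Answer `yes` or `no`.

Answer: yes

Derivation:
Op 1: place WQ@(2,1)
Op 2: place WB@(3,2)
Op 3: place BK@(3,4)
Op 4: place BB@(3,1)
Op 5: place WQ@(1,4)
Op 6: place BR@(2,0)
Op 7: place WR@(3,3)
Op 8: place WR@(3,0)
Op 9: place WQ@(4,2)
Per-piece attacks for B:
  BR@(2,0): attacks (2,1) (3,0) (1,0) (0,0) [ray(0,1) blocked at (2,1); ray(1,0) blocked at (3,0)]
  BB@(3,1): attacks (4,2) (4,0) (2,2) (1,3) (0,4) (2,0) [ray(1,1) blocked at (4,2); ray(-1,-1) blocked at (2,0)]
  BK@(3,4): attacks (3,3) (4,4) (2,4) (4,3) (2,3)
B attacks (4,2): yes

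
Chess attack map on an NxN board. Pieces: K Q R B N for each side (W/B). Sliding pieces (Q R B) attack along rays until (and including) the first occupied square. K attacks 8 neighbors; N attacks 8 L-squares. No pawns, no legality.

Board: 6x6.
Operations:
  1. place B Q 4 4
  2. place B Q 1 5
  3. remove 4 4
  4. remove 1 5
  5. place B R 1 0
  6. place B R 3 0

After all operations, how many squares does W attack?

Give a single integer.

Answer: 0

Derivation:
Op 1: place BQ@(4,4)
Op 2: place BQ@(1,5)
Op 3: remove (4,4)
Op 4: remove (1,5)
Op 5: place BR@(1,0)
Op 6: place BR@(3,0)
Per-piece attacks for W:
Union (0 distinct): (none)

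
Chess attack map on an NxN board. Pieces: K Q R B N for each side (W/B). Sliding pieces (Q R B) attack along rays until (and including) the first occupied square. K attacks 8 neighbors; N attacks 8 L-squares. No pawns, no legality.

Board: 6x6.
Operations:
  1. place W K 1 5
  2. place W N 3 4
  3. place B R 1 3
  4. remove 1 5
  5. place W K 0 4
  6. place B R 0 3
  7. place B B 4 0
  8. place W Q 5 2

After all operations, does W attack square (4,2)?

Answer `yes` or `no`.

Op 1: place WK@(1,5)
Op 2: place WN@(3,4)
Op 3: place BR@(1,3)
Op 4: remove (1,5)
Op 5: place WK@(0,4)
Op 6: place BR@(0,3)
Op 7: place BB@(4,0)
Op 8: place WQ@(5,2)
Per-piece attacks for W:
  WK@(0,4): attacks (0,5) (0,3) (1,4) (1,5) (1,3)
  WN@(3,4): attacks (5,5) (1,5) (4,2) (5,3) (2,2) (1,3)
  WQ@(5,2): attacks (5,3) (5,4) (5,5) (5,1) (5,0) (4,2) (3,2) (2,2) (1,2) (0,2) (4,3) (3,4) (4,1) (3,0) [ray(-1,1) blocked at (3,4)]
W attacks (4,2): yes

Answer: yes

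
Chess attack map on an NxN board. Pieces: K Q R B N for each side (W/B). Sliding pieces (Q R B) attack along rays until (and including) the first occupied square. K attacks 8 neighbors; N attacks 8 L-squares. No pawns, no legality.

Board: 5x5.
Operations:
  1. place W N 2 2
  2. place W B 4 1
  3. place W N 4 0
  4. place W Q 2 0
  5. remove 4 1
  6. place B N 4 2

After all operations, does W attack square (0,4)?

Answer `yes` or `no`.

Answer: no

Derivation:
Op 1: place WN@(2,2)
Op 2: place WB@(4,1)
Op 3: place WN@(4,0)
Op 4: place WQ@(2,0)
Op 5: remove (4,1)
Op 6: place BN@(4,2)
Per-piece attacks for W:
  WQ@(2,0): attacks (2,1) (2,2) (3,0) (4,0) (1,0) (0,0) (3,1) (4,2) (1,1) (0,2) [ray(0,1) blocked at (2,2); ray(1,0) blocked at (4,0); ray(1,1) blocked at (4,2)]
  WN@(2,2): attacks (3,4) (4,3) (1,4) (0,3) (3,0) (4,1) (1,0) (0,1)
  WN@(4,0): attacks (3,2) (2,1)
W attacks (0,4): no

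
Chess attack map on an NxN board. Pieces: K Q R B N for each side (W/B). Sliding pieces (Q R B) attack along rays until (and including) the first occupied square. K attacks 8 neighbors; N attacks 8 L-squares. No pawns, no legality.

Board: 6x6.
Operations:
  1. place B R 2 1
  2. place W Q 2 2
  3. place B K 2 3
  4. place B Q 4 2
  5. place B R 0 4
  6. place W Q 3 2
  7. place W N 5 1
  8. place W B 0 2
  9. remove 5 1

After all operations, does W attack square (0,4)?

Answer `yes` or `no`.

Op 1: place BR@(2,1)
Op 2: place WQ@(2,2)
Op 3: place BK@(2,3)
Op 4: place BQ@(4,2)
Op 5: place BR@(0,4)
Op 6: place WQ@(3,2)
Op 7: place WN@(5,1)
Op 8: place WB@(0,2)
Op 9: remove (5,1)
Per-piece attacks for W:
  WB@(0,2): attacks (1,3) (2,4) (3,5) (1,1) (2,0)
  WQ@(2,2): attacks (2,3) (2,1) (3,2) (1,2) (0,2) (3,3) (4,4) (5,5) (3,1) (4,0) (1,3) (0,4) (1,1) (0,0) [ray(0,1) blocked at (2,3); ray(0,-1) blocked at (2,1); ray(1,0) blocked at (3,2); ray(-1,0) blocked at (0,2); ray(-1,1) blocked at (0,4)]
  WQ@(3,2): attacks (3,3) (3,4) (3,5) (3,1) (3,0) (4,2) (2,2) (4,3) (5,4) (4,1) (5,0) (2,3) (2,1) [ray(1,0) blocked at (4,2); ray(-1,0) blocked at (2,2); ray(-1,1) blocked at (2,3); ray(-1,-1) blocked at (2,1)]
W attacks (0,4): yes

Answer: yes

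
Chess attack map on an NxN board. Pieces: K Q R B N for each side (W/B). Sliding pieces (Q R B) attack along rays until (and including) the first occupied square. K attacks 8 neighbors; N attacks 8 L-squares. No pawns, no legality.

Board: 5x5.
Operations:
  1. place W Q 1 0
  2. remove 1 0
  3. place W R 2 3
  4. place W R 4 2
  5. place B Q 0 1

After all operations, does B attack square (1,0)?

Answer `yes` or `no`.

Answer: yes

Derivation:
Op 1: place WQ@(1,0)
Op 2: remove (1,0)
Op 3: place WR@(2,3)
Op 4: place WR@(4,2)
Op 5: place BQ@(0,1)
Per-piece attacks for B:
  BQ@(0,1): attacks (0,2) (0,3) (0,4) (0,0) (1,1) (2,1) (3,1) (4,1) (1,2) (2,3) (1,0) [ray(1,1) blocked at (2,3)]
B attacks (1,0): yes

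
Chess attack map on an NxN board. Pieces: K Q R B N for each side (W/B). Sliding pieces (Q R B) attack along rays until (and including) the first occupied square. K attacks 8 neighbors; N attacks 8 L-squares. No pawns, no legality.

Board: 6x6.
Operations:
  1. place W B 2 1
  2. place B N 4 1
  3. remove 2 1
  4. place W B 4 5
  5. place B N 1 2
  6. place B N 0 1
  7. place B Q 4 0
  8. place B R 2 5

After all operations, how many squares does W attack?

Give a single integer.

Answer: 4

Derivation:
Op 1: place WB@(2,1)
Op 2: place BN@(4,1)
Op 3: remove (2,1)
Op 4: place WB@(4,5)
Op 5: place BN@(1,2)
Op 6: place BN@(0,1)
Op 7: place BQ@(4,0)
Op 8: place BR@(2,5)
Per-piece attacks for W:
  WB@(4,5): attacks (5,4) (3,4) (2,3) (1,2) [ray(-1,-1) blocked at (1,2)]
Union (4 distinct): (1,2) (2,3) (3,4) (5,4)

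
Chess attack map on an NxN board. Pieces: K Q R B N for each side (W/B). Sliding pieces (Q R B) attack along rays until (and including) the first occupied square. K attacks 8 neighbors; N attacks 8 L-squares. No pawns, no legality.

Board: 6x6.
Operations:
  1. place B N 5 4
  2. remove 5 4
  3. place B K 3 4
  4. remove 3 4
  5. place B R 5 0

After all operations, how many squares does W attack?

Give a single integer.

Op 1: place BN@(5,4)
Op 2: remove (5,4)
Op 3: place BK@(3,4)
Op 4: remove (3,4)
Op 5: place BR@(5,0)
Per-piece attacks for W:
Union (0 distinct): (none)

Answer: 0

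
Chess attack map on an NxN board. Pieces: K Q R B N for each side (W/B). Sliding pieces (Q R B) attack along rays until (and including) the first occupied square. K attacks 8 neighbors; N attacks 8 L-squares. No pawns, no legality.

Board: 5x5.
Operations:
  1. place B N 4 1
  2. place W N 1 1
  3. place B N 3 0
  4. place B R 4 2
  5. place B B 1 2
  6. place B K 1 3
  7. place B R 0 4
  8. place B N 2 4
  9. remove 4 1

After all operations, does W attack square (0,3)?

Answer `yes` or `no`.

Op 1: place BN@(4,1)
Op 2: place WN@(1,1)
Op 3: place BN@(3,0)
Op 4: place BR@(4,2)
Op 5: place BB@(1,2)
Op 6: place BK@(1,3)
Op 7: place BR@(0,4)
Op 8: place BN@(2,4)
Op 9: remove (4,1)
Per-piece attacks for W:
  WN@(1,1): attacks (2,3) (3,2) (0,3) (3,0)
W attacks (0,3): yes

Answer: yes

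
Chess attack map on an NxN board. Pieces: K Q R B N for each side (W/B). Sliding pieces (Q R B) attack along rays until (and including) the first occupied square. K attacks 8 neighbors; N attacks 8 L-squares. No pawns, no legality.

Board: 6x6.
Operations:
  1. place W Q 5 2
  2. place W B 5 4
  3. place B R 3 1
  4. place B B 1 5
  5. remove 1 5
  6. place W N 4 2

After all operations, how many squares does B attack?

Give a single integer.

Answer: 10

Derivation:
Op 1: place WQ@(5,2)
Op 2: place WB@(5,4)
Op 3: place BR@(3,1)
Op 4: place BB@(1,5)
Op 5: remove (1,5)
Op 6: place WN@(4,2)
Per-piece attacks for B:
  BR@(3,1): attacks (3,2) (3,3) (3,4) (3,5) (3,0) (4,1) (5,1) (2,1) (1,1) (0,1)
Union (10 distinct): (0,1) (1,1) (2,1) (3,0) (3,2) (3,3) (3,4) (3,5) (4,1) (5,1)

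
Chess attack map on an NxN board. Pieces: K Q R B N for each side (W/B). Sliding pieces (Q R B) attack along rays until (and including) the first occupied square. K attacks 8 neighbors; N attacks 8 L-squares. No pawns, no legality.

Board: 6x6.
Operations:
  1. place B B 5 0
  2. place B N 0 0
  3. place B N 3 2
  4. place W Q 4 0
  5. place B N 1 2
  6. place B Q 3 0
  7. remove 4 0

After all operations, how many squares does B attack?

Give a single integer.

Op 1: place BB@(5,0)
Op 2: place BN@(0,0)
Op 3: place BN@(3,2)
Op 4: place WQ@(4,0)
Op 5: place BN@(1,2)
Op 6: place BQ@(3,0)
Op 7: remove (4,0)
Per-piece attacks for B:
  BN@(0,0): attacks (1,2) (2,1)
  BN@(1,2): attacks (2,4) (3,3) (0,4) (2,0) (3,1) (0,0)
  BQ@(3,0): attacks (3,1) (3,2) (4,0) (5,0) (2,0) (1,0) (0,0) (4,1) (5,2) (2,1) (1,2) [ray(0,1) blocked at (3,2); ray(1,0) blocked at (5,0); ray(-1,0) blocked at (0,0); ray(-1,1) blocked at (1,2)]
  BN@(3,2): attacks (4,4) (5,3) (2,4) (1,3) (4,0) (5,1) (2,0) (1,1)
  BB@(5,0): attacks (4,1) (3,2) [ray(-1,1) blocked at (3,2)]
Union (19 distinct): (0,0) (0,4) (1,0) (1,1) (1,2) (1,3) (2,0) (2,1) (2,4) (3,1) (3,2) (3,3) (4,0) (4,1) (4,4) (5,0) (5,1) (5,2) (5,3)

Answer: 19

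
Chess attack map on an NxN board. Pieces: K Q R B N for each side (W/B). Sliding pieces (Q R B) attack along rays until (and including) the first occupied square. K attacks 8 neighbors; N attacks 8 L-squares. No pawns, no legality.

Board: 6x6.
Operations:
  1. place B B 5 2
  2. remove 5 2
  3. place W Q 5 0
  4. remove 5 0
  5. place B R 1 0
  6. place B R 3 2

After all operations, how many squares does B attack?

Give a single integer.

Op 1: place BB@(5,2)
Op 2: remove (5,2)
Op 3: place WQ@(5,0)
Op 4: remove (5,0)
Op 5: place BR@(1,0)
Op 6: place BR@(3,2)
Per-piece attacks for B:
  BR@(1,0): attacks (1,1) (1,2) (1,3) (1,4) (1,5) (2,0) (3,0) (4,0) (5,0) (0,0)
  BR@(3,2): attacks (3,3) (3,4) (3,5) (3,1) (3,0) (4,2) (5,2) (2,2) (1,2) (0,2)
Union (18 distinct): (0,0) (0,2) (1,1) (1,2) (1,3) (1,4) (1,5) (2,0) (2,2) (3,0) (3,1) (3,3) (3,4) (3,5) (4,0) (4,2) (5,0) (5,2)

Answer: 18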